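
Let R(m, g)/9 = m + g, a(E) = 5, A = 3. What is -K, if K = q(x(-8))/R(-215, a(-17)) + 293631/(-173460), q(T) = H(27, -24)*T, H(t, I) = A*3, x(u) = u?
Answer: 287023/173460 ≈ 1.6547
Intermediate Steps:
H(t, I) = 9 (H(t, I) = 3*3 = 9)
R(m, g) = 9*g + 9*m (R(m, g) = 9*(m + g) = 9*(g + m) = 9*g + 9*m)
q(T) = 9*T
K = -287023/173460 (K = (9*(-8))/(9*5 + 9*(-215)) + 293631/(-173460) = -72/(45 - 1935) + 293631*(-1/173460) = -72/(-1890) - 97877/57820 = -72*(-1/1890) - 97877/57820 = 4/105 - 97877/57820 = -287023/173460 ≈ -1.6547)
-K = -1*(-287023/173460) = 287023/173460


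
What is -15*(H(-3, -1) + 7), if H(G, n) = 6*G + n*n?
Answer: 150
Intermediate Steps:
H(G, n) = n² + 6*G (H(G, n) = 6*G + n² = n² + 6*G)
-15*(H(-3, -1) + 7) = -15*(((-1)² + 6*(-3)) + 7) = -15*((1 - 18) + 7) = -15*(-17 + 7) = -15*(-10) = 150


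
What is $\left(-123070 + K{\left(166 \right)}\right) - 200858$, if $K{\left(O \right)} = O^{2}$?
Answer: $-296372$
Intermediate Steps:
$\left(-123070 + K{\left(166 \right)}\right) - 200858 = \left(-123070 + 166^{2}\right) - 200858 = \left(-123070 + 27556\right) - 200858 = -95514 - 200858 = -296372$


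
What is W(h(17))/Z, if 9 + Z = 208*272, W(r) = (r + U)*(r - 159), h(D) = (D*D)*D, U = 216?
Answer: 24383266/56567 ≈ 431.05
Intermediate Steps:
h(D) = D³ (h(D) = D²*D = D³)
W(r) = (-159 + r)*(216 + r) (W(r) = (r + 216)*(r - 159) = (216 + r)*(-159 + r) = (-159 + r)*(216 + r))
Z = 56567 (Z = -9 + 208*272 = -9 + 56576 = 56567)
W(h(17))/Z = (-34344 + (17³)² + 57*17³)/56567 = (-34344 + 4913² + 57*4913)*(1/56567) = (-34344 + 24137569 + 280041)*(1/56567) = 24383266*(1/56567) = 24383266/56567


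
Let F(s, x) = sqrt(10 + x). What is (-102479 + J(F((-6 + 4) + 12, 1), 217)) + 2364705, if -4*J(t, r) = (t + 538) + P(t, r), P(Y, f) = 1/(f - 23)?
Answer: 1755383003/776 - sqrt(11)/4 ≈ 2.2621e+6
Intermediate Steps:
P(Y, f) = 1/(-23 + f)
J(t, r) = -269/2 - t/4 - 1/(4*(-23 + r)) (J(t, r) = -((t + 538) + 1/(-23 + r))/4 = -((538 + t) + 1/(-23 + r))/4 = -(538 + t + 1/(-23 + r))/4 = -269/2 - t/4 - 1/(4*(-23 + r)))
(-102479 + J(F((-6 + 4) + 12, 1), 217)) + 2364705 = (-102479 + (-1 + (-538 - sqrt(10 + 1))*(-23 + 217))/(4*(-23 + 217))) + 2364705 = (-102479 + (1/4)*(-1 + (-538 - sqrt(11))*194)/194) + 2364705 = (-102479 + (1/4)*(1/194)*(-1 + (-104372 - 194*sqrt(11)))) + 2364705 = (-102479 + (1/4)*(1/194)*(-104373 - 194*sqrt(11))) + 2364705 = (-102479 + (-104373/776 - sqrt(11)/4)) + 2364705 = (-79628077/776 - sqrt(11)/4) + 2364705 = 1755383003/776 - sqrt(11)/4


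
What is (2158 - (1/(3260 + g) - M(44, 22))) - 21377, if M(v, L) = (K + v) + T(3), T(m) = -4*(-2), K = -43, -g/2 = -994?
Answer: -100814081/5248 ≈ -19210.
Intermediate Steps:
g = 1988 (g = -2*(-994) = 1988)
T(m) = 8
M(v, L) = -35 + v (M(v, L) = (-43 + v) + 8 = -35 + v)
(2158 - (1/(3260 + g) - M(44, 22))) - 21377 = (2158 - (1/(3260 + 1988) - (-35 + 44))) - 21377 = (2158 - (1/5248 - 1*9)) - 21377 = (2158 - (1/5248 - 9)) - 21377 = (2158 - 1*(-47231/5248)) - 21377 = (2158 + 47231/5248) - 21377 = 11372415/5248 - 21377 = -100814081/5248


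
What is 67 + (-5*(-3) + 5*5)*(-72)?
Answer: -2813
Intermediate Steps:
67 + (-5*(-3) + 5*5)*(-72) = 67 + (15 + 25)*(-72) = 67 + 40*(-72) = 67 - 2880 = -2813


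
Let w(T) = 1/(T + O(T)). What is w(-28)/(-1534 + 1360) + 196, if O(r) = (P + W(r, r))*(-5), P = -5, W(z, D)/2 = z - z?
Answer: 102313/522 ≈ 196.00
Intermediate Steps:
W(z, D) = 0 (W(z, D) = 2*(z - z) = 2*0 = 0)
O(r) = 25 (O(r) = (-5 + 0)*(-5) = -5*(-5) = 25)
w(T) = 1/(25 + T) (w(T) = 1/(T + 25) = 1/(25 + T))
w(-28)/(-1534 + 1360) + 196 = 1/((25 - 28)*(-1534 + 1360)) + 196 = 1/(-3*(-174)) + 196 = -1/3*(-1/174) + 196 = 1/522 + 196 = 102313/522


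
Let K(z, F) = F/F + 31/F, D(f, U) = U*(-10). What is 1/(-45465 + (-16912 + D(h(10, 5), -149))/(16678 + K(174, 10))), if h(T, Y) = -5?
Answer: -166821/7584670985 ≈ -2.1994e-5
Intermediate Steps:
D(f, U) = -10*U
K(z, F) = 1 + 31/F
1/(-45465 + (-16912 + D(h(10, 5), -149))/(16678 + K(174, 10))) = 1/(-45465 + (-16912 - 10*(-149))/(16678 + (31 + 10)/10)) = 1/(-45465 + (-16912 + 1490)/(16678 + (1/10)*41)) = 1/(-45465 - 15422/(16678 + 41/10)) = 1/(-45465 - 15422/166821/10) = 1/(-45465 - 15422*10/166821) = 1/(-45465 - 154220/166821) = 1/(-7584670985/166821) = -166821/7584670985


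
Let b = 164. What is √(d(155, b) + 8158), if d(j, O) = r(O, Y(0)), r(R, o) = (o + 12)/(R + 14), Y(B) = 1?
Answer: √258480386/178 ≈ 90.322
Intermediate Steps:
r(R, o) = (12 + o)/(14 + R)
d(j, O) = 13/(14 + O) (d(j, O) = (12 + 1)/(14 + O) = 13/(14 + O))
√(d(155, b) + 8158) = √(13/(14 + 164) + 8158) = √(13/178 + 8158) = √(1452137/178) = √258480386/178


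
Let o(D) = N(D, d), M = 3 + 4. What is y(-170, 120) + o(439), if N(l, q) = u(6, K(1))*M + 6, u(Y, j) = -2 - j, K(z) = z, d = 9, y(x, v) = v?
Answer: 105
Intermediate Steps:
M = 7
N(l, q) = -15 (N(l, q) = (-2 - 1*1)*7 + 6 = (-2 - 1)*7 + 6 = -3*7 + 6 = -21 + 6 = -15)
o(D) = -15
y(-170, 120) + o(439) = 120 - 15 = 105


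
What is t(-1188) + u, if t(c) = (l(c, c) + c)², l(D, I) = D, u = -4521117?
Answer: 1124259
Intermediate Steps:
t(c) = 4*c² (t(c) = (c + c)² = (2*c)² = 4*c²)
t(-1188) + u = 4*(-1188)² - 4521117 = 4*1411344 - 4521117 = 5645376 - 4521117 = 1124259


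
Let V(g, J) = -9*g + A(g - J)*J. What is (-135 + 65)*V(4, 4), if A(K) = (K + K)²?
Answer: 2520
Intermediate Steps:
A(K) = 4*K² (A(K) = (2*K)² = 4*K²)
V(g, J) = -9*g + 4*J*(g - J)² (V(g, J) = -9*g + (4*(g - J)²)*J = -9*g + 4*J*(g - J)²)
(-135 + 65)*V(4, 4) = (-135 + 65)*(-9*4 + 4*4*(4 - 1*4)²) = -70*(-36 + 4*4*(4 - 4)²) = -70*(-36 + 4*4*0²) = -70*(-36 + 4*4*0) = -70*(-36 + 0) = -70*(-36) = 2520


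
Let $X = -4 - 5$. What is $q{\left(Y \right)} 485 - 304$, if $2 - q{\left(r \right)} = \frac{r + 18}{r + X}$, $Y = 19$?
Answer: $- \frac{2257}{2} \approx -1128.5$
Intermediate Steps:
$X = -9$
$q{\left(r \right)} = 2 - \frac{18 + r}{-9 + r}$ ($q{\left(r \right)} = 2 - \frac{r + 18}{r - 9} = 2 - \frac{18 + r}{-9 + r}$)
$q{\left(Y \right)} 485 - 304 = \frac{-36 + 19}{-9 + 19} \cdot 485 - 304 = \frac{1}{10} \left(-17\right) 485 - 304 = \left(- \frac{17}{10}\right) 485 - 304 = - \frac{1649}{2} - 304 = - \frac{2257}{2}$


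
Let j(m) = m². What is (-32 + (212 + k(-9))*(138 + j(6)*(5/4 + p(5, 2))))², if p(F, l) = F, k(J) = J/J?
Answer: 5973280369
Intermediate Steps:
k(J) = 1
(-32 + (212 + k(-9))*(138 + j(6)*(5/4 + p(5, 2))))² = (-32 + (212 + 1)*(138 + 6²*(5/4 + 5)))² = (-32 + 213*(138 + 36*(5*(¼) + 5)))² = (-32 + 213*(138 + 36*(5/4 + 5)))² = (-32 + 213*(138 + 36*(25/4)))² = (-32 + 213*(138 + 225))² = (-32 + 213*363)² = (-32 + 77319)² = 77287² = 5973280369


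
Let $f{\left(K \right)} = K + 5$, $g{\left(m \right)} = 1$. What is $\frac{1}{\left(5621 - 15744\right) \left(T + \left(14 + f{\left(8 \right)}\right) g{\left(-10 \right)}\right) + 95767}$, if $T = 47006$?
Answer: $- \frac{1}{476019292} \approx -2.1008 \cdot 10^{-9}$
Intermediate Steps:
$f{\left(K \right)} = 5 + K$
$\frac{1}{\left(5621 - 15744\right) \left(T + \left(14 + f{\left(8 \right)}\right) g{\left(-10 \right)}\right) + 95767} = \frac{1}{\left(5621 - 15744\right) \left(47006 + \left(14 + \left(5 + 8\right)\right) 1\right) + 95767} = \frac{1}{- 10123 \left(47006 + \left(14 + 13\right) 1\right) + 95767} = \frac{1}{- 10123 \left(47006 + 27 \cdot 1\right) + 95767} = \frac{1}{- 10123 \left(47006 + 27\right) + 95767} = \frac{1}{\left(-10123\right) 47033 + 95767} = \frac{1}{-476115059 + 95767} = \frac{1}{-476019292} = - \frac{1}{476019292}$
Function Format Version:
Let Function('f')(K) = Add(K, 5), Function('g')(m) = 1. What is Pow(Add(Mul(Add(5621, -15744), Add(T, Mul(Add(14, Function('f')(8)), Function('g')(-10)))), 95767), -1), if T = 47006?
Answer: Rational(-1, 476019292) ≈ -2.1008e-9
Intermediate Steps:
Function('f')(K) = Add(5, K)
Pow(Add(Mul(Add(5621, -15744), Add(T, Mul(Add(14, Function('f')(8)), Function('g')(-10)))), 95767), -1) = Pow(Add(Mul(Add(5621, -15744), Add(47006, Mul(Add(14, Add(5, 8)), 1))), 95767), -1) = Pow(Add(Mul(-10123, Add(47006, Mul(Add(14, 13), 1))), 95767), -1) = Pow(Add(Mul(-10123, Add(47006, Mul(27, 1))), 95767), -1) = Pow(Add(Mul(-10123, Add(47006, 27)), 95767), -1) = Pow(Add(Mul(-10123, 47033), 95767), -1) = Pow(Add(-476115059, 95767), -1) = Pow(-476019292, -1) = Rational(-1, 476019292)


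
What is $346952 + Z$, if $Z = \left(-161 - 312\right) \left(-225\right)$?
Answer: $453377$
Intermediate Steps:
$Z = 106425$ ($Z = \left(-473\right) \left(-225\right) = 106425$)
$346952 + Z = 346952 + 106425 = 453377$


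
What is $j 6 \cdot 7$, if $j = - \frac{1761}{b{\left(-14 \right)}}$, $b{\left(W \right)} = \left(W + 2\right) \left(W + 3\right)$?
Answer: $- \frac{12327}{22} \approx -560.32$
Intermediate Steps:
$b{\left(W \right)} = \left(2 + W\right) \left(3 + W\right)$
$j = - \frac{587}{44}$ ($j = - \frac{1761}{6 + \left(-14\right)^{2} + 5 \left(-14\right)} = - \frac{1761}{6 + 196 - 70} = - \frac{1761}{132} = \left(-1761\right) \frac{1}{132} = - \frac{587}{44} \approx -13.341$)
$j 6 \cdot 7 = - \frac{587 \cdot 6 \cdot 7}{44} = \left(- \frac{587}{44}\right) 42 = - \frac{12327}{22}$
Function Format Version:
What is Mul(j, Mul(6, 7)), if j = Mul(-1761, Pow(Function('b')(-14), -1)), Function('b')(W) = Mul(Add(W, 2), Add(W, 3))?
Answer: Rational(-12327, 22) ≈ -560.32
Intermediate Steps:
Function('b')(W) = Mul(Add(2, W), Add(3, W))
j = Rational(-587, 44) (j = Mul(-1761, Pow(Add(6, Pow(-14, 2), Mul(5, -14)), -1)) = Mul(-1761, Pow(Add(6, 196, -70), -1)) = Mul(-1761, Pow(132, -1)) = Mul(-1761, Rational(1, 132)) = Rational(-587, 44) ≈ -13.341)
Mul(j, Mul(6, 7)) = Mul(Rational(-587, 44), Mul(6, 7)) = Mul(Rational(-587, 44), 42) = Rational(-12327, 22)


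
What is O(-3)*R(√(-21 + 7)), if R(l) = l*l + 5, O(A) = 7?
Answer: -63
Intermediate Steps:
R(l) = 5 + l² (R(l) = l² + 5 = 5 + l²)
O(-3)*R(√(-21 + 7)) = 7*(5 + (√(-21 + 7))²) = 7*(5 + (√(-14))²) = 7*(5 + (I*√14)²) = 7*(5 - 14) = 7*(-9) = -63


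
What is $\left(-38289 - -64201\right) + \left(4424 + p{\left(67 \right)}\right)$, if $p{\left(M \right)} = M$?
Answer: $30403$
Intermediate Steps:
$\left(-38289 - -64201\right) + \left(4424 + p{\left(67 \right)}\right) = \left(-38289 - -64201\right) + \left(4424 + 67\right) = \left(-38289 + 64201\right) + 4491 = 25912 + 4491 = 30403$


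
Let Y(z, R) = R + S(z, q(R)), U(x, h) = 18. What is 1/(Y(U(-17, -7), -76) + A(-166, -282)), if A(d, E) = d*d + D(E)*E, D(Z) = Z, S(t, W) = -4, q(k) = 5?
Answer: 1/107000 ≈ 9.3458e-6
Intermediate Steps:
A(d, E) = E² + d² (A(d, E) = d*d + E*E = d² + E² = E² + d²)
Y(z, R) = -4 + R (Y(z, R) = R - 4 = -4 + R)
1/(Y(U(-17, -7), -76) + A(-166, -282)) = 1/((-4 - 76) + ((-282)² + (-166)²)) = 1/(-80 + (79524 + 27556)) = 1/(-80 + 107080) = 1/107000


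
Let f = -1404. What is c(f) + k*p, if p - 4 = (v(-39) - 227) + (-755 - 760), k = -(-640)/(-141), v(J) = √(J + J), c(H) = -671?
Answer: 1017709/141 - 640*I*√78/141 ≈ 7217.8 - 40.087*I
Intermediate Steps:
v(J) = √2*√J (v(J) = √(2*J) = √2*√J)
k = -640/141 (k = -(-640)*(-1)/141 = -1*640/141 = -640/141 ≈ -4.5390)
p = -1738 + I*√78 (p = 4 + ((√2*√(-39) - 227) + (-755 - 760)) = 4 + ((√2*(I*√39) - 227) - 1515) = 4 + ((I*√78 - 227) - 1515) = 4 + ((-227 + I*√78) - 1515) = 4 + (-1742 + I*√78) = -1738 + I*√78 ≈ -1738.0 + 8.8318*I)
c(f) + k*p = -671 - 640*(-1738 + I*√78)/141 = -671 + (1112320/141 - 640*I*√78/141) = 1017709/141 - 640*I*√78/141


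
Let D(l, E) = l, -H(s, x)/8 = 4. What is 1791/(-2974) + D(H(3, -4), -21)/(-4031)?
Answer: -7124353/11988194 ≈ -0.59428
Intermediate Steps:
H(s, x) = -32 (H(s, x) = -8*4 = -32)
1791/(-2974) + D(H(3, -4), -21)/(-4031) = 1791/(-2974) - 32/(-4031) = 1791*(-1/2974) - 32*(-1/4031) = -1791/2974 + 32/4031 = -7124353/11988194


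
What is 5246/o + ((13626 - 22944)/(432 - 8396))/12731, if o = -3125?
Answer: -265930581757/158421381250 ≈ -1.6786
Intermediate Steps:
5246/o + ((13626 - 22944)/(432 - 8396))/12731 = 5246/(-3125) + ((13626 - 22944)/(432 - 8396))/12731 = 5246*(-1/3125) - 9318/(-7964)*(1/12731) = -5246/3125 - 9318*(-1/7964)*(1/12731) = -5246/3125 + (4659/3982)*(1/12731) = -5246/3125 + 4659/50694842 = -265930581757/158421381250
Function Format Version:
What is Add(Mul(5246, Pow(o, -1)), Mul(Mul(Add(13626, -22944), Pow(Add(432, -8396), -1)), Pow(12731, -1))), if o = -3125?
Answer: Rational(-265930581757, 158421381250) ≈ -1.6786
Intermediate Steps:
Add(Mul(5246, Pow(o, -1)), Mul(Mul(Add(13626, -22944), Pow(Add(432, -8396), -1)), Pow(12731, -1))) = Add(Mul(5246, Pow(-3125, -1)), Mul(Mul(Add(13626, -22944), Pow(Add(432, -8396), -1)), Pow(12731, -1))) = Add(Mul(5246, Rational(-1, 3125)), Mul(Mul(-9318, Pow(-7964, -1)), Rational(1, 12731))) = Add(Rational(-5246, 3125), Mul(Mul(-9318, Rational(-1, 7964)), Rational(1, 12731))) = Add(Rational(-5246, 3125), Mul(Rational(4659, 3982), Rational(1, 12731))) = Add(Rational(-5246, 3125), Rational(4659, 50694842)) = Rational(-265930581757, 158421381250)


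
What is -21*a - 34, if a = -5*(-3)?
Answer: -349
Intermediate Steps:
a = 15
-21*a - 34 = -21*15 - 34 = -315 - 34 = -349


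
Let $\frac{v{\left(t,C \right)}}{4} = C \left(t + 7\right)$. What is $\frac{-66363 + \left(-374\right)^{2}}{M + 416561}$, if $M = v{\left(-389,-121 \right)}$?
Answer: $\frac{73513}{601449} \approx 0.12223$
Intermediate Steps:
$v{\left(t,C \right)} = 4 C \left(7 + t\right)$ ($v{\left(t,C \right)} = 4 C \left(t + 7\right) = 4 C \left(7 + t\right)$)
$M = 184888$ ($M = 4 \left(-121\right) \left(7 - 389\right) = 4 \left(-121\right) \left(-382\right) = 184888$)
$\frac{-66363 + \left(-374\right)^{2}}{M + 416561} = \frac{-66363 + \left(-374\right)^{2}}{184888 + 416561} = \frac{-66363 + 139876}{601449} = 73513 \cdot \frac{1}{601449} = \frac{73513}{601449}$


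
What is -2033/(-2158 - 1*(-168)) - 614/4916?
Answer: 1096546/1222855 ≈ 0.89671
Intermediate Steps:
-2033/(-2158 - 1*(-168)) - 614/4916 = -2033/(-2158 + 168) - 614*1/4916 = -2033/(-1990) - 307/2458 = -2033*(-1/1990) - 307/2458 = 2033/1990 - 307/2458 = 1096546/1222855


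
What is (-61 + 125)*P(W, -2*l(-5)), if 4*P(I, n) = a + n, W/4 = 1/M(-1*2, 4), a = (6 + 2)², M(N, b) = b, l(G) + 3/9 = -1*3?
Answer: 3392/3 ≈ 1130.7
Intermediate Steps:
l(G) = -10/3 (l(G) = -⅓ - 1*3 = -⅓ - 3 = -10/3)
a = 64 (a = 8² = 64)
W = 1 (W = 4/4 = 4*(¼) = 1)
P(I, n) = 16 + n/4 (P(I, n) = (64 + n)/4 = 16 + n/4)
(-61 + 125)*P(W, -2*l(-5)) = (-61 + 125)*(16 + (-2*(-10/3))/4) = 64*(16 + (¼)*(20/3)) = 64*(16 + 5/3) = 64*(53/3) = 3392/3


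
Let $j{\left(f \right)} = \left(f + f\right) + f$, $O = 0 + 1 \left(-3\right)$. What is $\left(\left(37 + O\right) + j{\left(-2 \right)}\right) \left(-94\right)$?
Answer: $-2632$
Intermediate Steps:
$O = -3$ ($O = 0 - 3 = -3$)
$j{\left(f \right)} = 3 f$ ($j{\left(f \right)} = 2 f + f = 3 f$)
$\left(\left(37 + O\right) + j{\left(-2 \right)}\right) \left(-94\right) = \left(\left(37 - 3\right) + 3 \left(-2\right)\right) \left(-94\right) = \left(34 - 6\right) \left(-94\right) = 28 \left(-94\right) = -2632$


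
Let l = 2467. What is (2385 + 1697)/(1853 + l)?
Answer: 2041/2160 ≈ 0.94491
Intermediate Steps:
(2385 + 1697)/(1853 + l) = (2385 + 1697)/(1853 + 2467) = 4082/4320 = 4082*(1/4320) = 2041/2160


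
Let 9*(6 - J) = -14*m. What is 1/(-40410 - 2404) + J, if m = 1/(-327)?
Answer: 755407273/126001602 ≈ 5.9952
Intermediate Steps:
m = -1/327 ≈ -0.0030581
J = 17644/2943 (J = 6 - (-14)*(-1)/(9*327) = 6 - ⅑*14/327 = 6 - 14/2943 = 17644/2943 ≈ 5.9952)
1/(-40410 - 2404) + J = 1/(-40410 - 2404) + 17644/2943 = 1/(-42814) + 17644/2943 = -1/42814 + 17644/2943 = 755407273/126001602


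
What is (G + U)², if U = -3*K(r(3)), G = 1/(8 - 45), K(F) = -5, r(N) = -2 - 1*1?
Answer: 306916/1369 ≈ 224.19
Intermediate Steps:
r(N) = -3 (r(N) = -2 - 1 = -3)
G = -1/37 (G = 1/(-37) = -1/37 ≈ -0.027027)
U = 15 (U = -3*(-5) = 15)
(G + U)² = (-1/37 + 15)² = (554/37)² = 306916/1369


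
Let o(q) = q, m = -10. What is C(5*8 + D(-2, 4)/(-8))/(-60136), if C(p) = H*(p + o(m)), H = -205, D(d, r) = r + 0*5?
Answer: 12095/120272 ≈ 0.10056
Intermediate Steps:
D(d, r) = r (D(d, r) = r + 0 = r)
C(p) = 2050 - 205*p (C(p) = -205*(p - 10) = -205*(-10 + p) = 2050 - 205*p)
C(5*8 + D(-2, 4)/(-8))/(-60136) = (2050 - 205*(5*8 + 4/(-8)))/(-60136) = (2050 - 205*(40 + 4*(-1/8)))*(-1/60136) = (2050 - 205*(40 - 1/2))*(-1/60136) = (2050 - 205*79/2)*(-1/60136) = (2050 - 16195/2)*(-1/60136) = -12095/2*(-1/60136) = 12095/120272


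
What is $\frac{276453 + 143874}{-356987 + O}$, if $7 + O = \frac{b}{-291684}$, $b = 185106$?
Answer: $- \frac{20433776778}{17354937167} \approx -1.1774$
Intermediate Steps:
$O = - \frac{371149}{48614}$ ($O = -7 + \frac{185106}{-291684} = -7 + 185106 \left(- \frac{1}{291684}\right) = -7 - \frac{30851}{48614} = - \frac{371149}{48614} \approx -7.6346$)
$\frac{276453 + 143874}{-356987 + O} = \frac{276453 + 143874}{-356987 - \frac{371149}{48614}} = \frac{420327}{- \frac{17354937167}{48614}} = 420327 \left(- \frac{48614}{17354937167}\right) = - \frac{20433776778}{17354937167}$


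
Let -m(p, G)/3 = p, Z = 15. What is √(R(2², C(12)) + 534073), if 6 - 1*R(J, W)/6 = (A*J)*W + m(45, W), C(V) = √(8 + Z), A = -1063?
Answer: √(534919 + 25512*√23) ≈ 810.72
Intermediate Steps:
m(p, G) = -3*p
C(V) = √23 (C(V) = √(8 + 15) = √23)
R(J, W) = 846 + 6378*J*W (R(J, W) = 36 - 6*((-1063*J)*W - 3*45) = 36 - 6*(-1063*J*W - 135) = 36 - 6*(-135 - 1063*J*W) = 36 + (810 + 6378*J*W) = 846 + 6378*J*W)
√(R(2², C(12)) + 534073) = √((846 + 6378*2²*√23) + 534073) = √((846 + 6378*4*√23) + 534073) = √((846 + 25512*√23) + 534073) = √(534919 + 25512*√23)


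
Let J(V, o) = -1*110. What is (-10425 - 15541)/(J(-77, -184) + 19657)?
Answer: -25966/19547 ≈ -1.3284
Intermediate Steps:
J(V, o) = -110
(-10425 - 15541)/(J(-77, -184) + 19657) = (-10425 - 15541)/(-110 + 19657) = -25966/19547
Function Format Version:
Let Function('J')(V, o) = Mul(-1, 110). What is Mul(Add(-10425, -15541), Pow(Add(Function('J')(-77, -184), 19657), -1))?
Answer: Rational(-25966, 19547) ≈ -1.3284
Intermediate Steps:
Function('J')(V, o) = -110
Mul(Add(-10425, -15541), Pow(Add(Function('J')(-77, -184), 19657), -1)) = Mul(Add(-10425, -15541), Pow(Add(-110, 19657), -1)) = Mul(-25966, Pow(19547, -1)) = Mul(-25966, Rational(1, 19547)) = Rational(-25966, 19547)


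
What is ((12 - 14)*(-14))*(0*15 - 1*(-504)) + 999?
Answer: 15111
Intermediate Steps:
((12 - 14)*(-14))*(0*15 - 1*(-504)) + 999 = (-2*(-14))*(0 + 504) + 999 = 28*504 + 999 = 14112 + 999 = 15111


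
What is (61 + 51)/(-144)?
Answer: -7/9 ≈ -0.77778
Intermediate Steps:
(61 + 51)/(-144) = -1/144*112 = -7/9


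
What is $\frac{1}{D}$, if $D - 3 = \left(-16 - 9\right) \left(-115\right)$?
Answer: $\frac{1}{2878} \approx 0.00034746$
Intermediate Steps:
$D = 2878$ ($D = 3 + \left(-16 - 9\right) \left(-115\right) = 3 - -2875 = 3 + 2875 = 2878$)
$\frac{1}{D} = \frac{1}{2878}$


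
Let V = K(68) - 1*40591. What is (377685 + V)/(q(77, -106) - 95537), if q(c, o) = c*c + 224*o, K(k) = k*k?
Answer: -56953/18892 ≈ -3.0147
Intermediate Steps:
K(k) = k²
V = -35967 (V = 68² - 1*40591 = 4624 - 40591 = -35967)
q(c, o) = c² + 224*o
(377685 + V)/(q(77, -106) - 95537) = (377685 - 35967)/((77² + 224*(-106)) - 95537) = 341718/((5929 - 23744) - 95537) = 341718/(-17815 - 95537) = 341718/(-113352) = 341718*(-1/113352) = -56953/18892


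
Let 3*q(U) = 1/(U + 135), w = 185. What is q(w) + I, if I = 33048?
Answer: 31726081/960 ≈ 33048.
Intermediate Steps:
q(U) = 1/(3*(135 + U)) (q(U) = 1/(3*(U + 135)) = 1/(3*(135 + U)))
q(w) + I = 1/(3*(135 + 185)) + 33048 = (⅓)/320 + 33048 = (⅓)*(1/320) + 33048 = 1/960 + 33048 = 31726081/960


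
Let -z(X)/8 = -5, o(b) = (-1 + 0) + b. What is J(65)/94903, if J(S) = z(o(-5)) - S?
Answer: -25/94903 ≈ -0.00026343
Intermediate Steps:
o(b) = -1 + b
z(X) = 40 (z(X) = -8*(-5) = 40)
J(S) = 40 - S
J(65)/94903 = (40 - 1*65)/94903 = (40 - 65)*(1/94903) = -25*1/94903 = -25/94903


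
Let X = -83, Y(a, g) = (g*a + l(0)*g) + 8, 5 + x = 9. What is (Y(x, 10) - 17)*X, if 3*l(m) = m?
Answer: -2573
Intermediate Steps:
x = 4 (x = -5 + 9 = 4)
l(m) = m/3
Y(a, g) = 8 + a*g (Y(a, g) = (g*a + ((⅓)*0)*g) + 8 = (a*g + 0*g) + 8 = (a*g + 0) + 8 = a*g + 8 = 8 + a*g)
(Y(x, 10) - 17)*X = ((8 + 4*10) - 17)*(-83) = ((8 + 40) - 17)*(-83) = (48 - 17)*(-83) = 31*(-83) = -2573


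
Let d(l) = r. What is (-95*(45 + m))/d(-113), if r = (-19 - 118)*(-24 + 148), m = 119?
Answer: 3895/4247 ≈ 0.91712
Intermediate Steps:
r = -16988 (r = -137*124 = -16988)
d(l) = -16988
(-95*(45 + m))/d(-113) = -95*(45 + 119)/(-16988) = -95*164*(-1/16988) = -15580*(-1/16988) = 3895/4247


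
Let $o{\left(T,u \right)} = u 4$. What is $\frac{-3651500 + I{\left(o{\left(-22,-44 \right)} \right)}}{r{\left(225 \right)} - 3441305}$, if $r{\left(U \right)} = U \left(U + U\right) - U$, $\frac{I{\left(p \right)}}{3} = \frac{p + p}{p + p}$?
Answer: $\frac{3651497}{3340280} \approx 1.0932$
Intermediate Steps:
$o{\left(T,u \right)} = 4 u$
$I{\left(p \right)} = 3$ ($I{\left(p \right)} = 3 \frac{p + p}{p + p} = 3 \frac{2 p}{2 p} = 3 \cdot 2 p \frac{1}{2 p} = 3 \cdot 1 = 3$)
$r{\left(U \right)} = - U + 2 U^{2}$ ($r{\left(U \right)} = U 2 U - U = 2 U^{2} - U = - U + 2 U^{2}$)
$\frac{-3651500 + I{\left(o{\left(-22,-44 \right)} \right)}}{r{\left(225 \right)} - 3441305} = \frac{-3651500 + 3}{225 \left(-1 + 2 \cdot 225\right) - 3441305} = - \frac{3651497}{225 \left(-1 + 450\right) - 3441305} = - \frac{3651497}{225 \cdot 449 - 3441305} = - \frac{3651497}{101025 - 3441305} = - \frac{3651497}{-3340280} = \left(-3651497\right) \left(- \frac{1}{3340280}\right) = \frac{3651497}{3340280}$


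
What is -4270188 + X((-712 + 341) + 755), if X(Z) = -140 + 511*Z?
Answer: -4074104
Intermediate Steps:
-4270188 + X((-712 + 341) + 755) = -4270188 + (-140 + 511*((-712 + 341) + 755)) = -4270188 + (-140 + 511*(-371 + 755)) = -4270188 + (-140 + 511*384) = -4270188 + (-140 + 196224) = -4270188 + 196084 = -4074104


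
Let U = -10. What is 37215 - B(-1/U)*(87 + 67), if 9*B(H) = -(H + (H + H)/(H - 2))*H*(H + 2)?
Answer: 1060626961/28500 ≈ 37215.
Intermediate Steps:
B(H) = -H*(2 + H)*(H + 2*H/(-2 + H))/9 (B(H) = (-(H + (H + H)/(H - 2))*H*(H + 2))/9 = (-(H + (2*H)/(-2 + H))*H*(2 + H))/9 = (-(H + 2*H/(-2 + H))*H*(2 + H))/9 = (-H*(H + 2*H/(-2 + H))*(2 + H))/9 = (-H*(2 + H)*(H + 2*H/(-2 + H)))/9 = -H*(2 + H)*(H + 2*H/(-2 + H))/9)
37215 - B(-1/U)*(87 + 67) = 37215 - (-1/(-10))³*(-2 - (-1)/(-10))/(9*(-2 - 1/(-10)))*(87 + 67) = 37215 - (-1*(-⅒))³*(-2 - (-1)*(-1)/10)/(9*(-2 - 1*(-⅒)))*154 = 37215 - (⅒)³*(-2 - 1*⅒)/(9*(-2 + ⅒))*154 = 37215 - (⅑)*(1/1000)*(-2 - ⅒)/(-19/10)*154 = 37215 - (⅑)*(1/1000)*(-10/19)*(-21/10)*154 = 37215 - 7*154/57000 = 37215 - 1*539/28500 = 37215 - 539/28500 = 1060626961/28500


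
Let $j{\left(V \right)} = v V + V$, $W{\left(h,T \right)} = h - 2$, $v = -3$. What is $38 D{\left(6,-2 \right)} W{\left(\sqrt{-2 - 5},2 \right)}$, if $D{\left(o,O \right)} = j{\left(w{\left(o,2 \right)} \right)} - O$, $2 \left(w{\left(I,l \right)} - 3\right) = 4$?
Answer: $608 - 304 i \sqrt{7} \approx 608.0 - 804.31 i$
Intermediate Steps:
$w{\left(I,l \right)} = 5$ ($w{\left(I,l \right)} = 3 + \frac{1}{2} \cdot 4 = 3 + 2 = 5$)
$W{\left(h,T \right)} = -2 + h$
$j{\left(V \right)} = - 2 V$ ($j{\left(V \right)} = - 3 V + V = - 2 V$)
$D{\left(o,O \right)} = -10 - O$ ($D{\left(o,O \right)} = \left(-2\right) 5 - O = -10 - O$)
$38 D{\left(6,-2 \right)} W{\left(\sqrt{-2 - 5},2 \right)} = 38 \left(-10 - -2\right) \left(-2 + \sqrt{-2 - 5}\right) = 38 \left(-10 + 2\right) \left(-2 + \sqrt{-7}\right) = 38 \left(-8\right) \left(-2 + i \sqrt{7}\right) = - 304 \left(-2 + i \sqrt{7}\right) = 608 - 304 i \sqrt{7}$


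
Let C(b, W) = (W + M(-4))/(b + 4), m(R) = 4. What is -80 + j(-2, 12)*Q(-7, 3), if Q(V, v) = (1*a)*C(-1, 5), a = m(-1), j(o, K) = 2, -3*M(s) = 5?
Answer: -640/9 ≈ -71.111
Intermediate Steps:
M(s) = -5/3 (M(s) = -⅓*5 = -5/3)
a = 4
C(b, W) = (-5/3 + W)/(4 + b) (C(b, W) = (W - 5/3)/(b + 4) = (-5/3 + W)/(4 + b))
Q(V, v) = 40/9 (Q(V, v) = (1*4)*((-5/3 + 5)/(4 - 1)) = 4*((10/3)/3) = 4*((⅓)*(10/3)) = 4*(10/9) = 40/9)
-80 + j(-2, 12)*Q(-7, 3) = -80 + 2*(40/9) = -80 + 80/9 = -640/9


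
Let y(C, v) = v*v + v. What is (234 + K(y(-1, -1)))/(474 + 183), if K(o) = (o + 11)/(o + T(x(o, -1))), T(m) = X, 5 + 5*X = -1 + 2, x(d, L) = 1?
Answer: 881/2628 ≈ 0.33524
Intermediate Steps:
X = -⅘ (X = -1 + (-1 + 2)/5 = -1 + (⅕)*1 = -1 + ⅕ = -⅘ ≈ -0.80000)
y(C, v) = v + v² (y(C, v) = v² + v = v + v²)
T(m) = -⅘
K(o) = (11 + o)/(-⅘ + o) (K(o) = (o + 11)/(o - ⅘) = (11 + o)/(-⅘ + o))
(234 + K(y(-1, -1)))/(474 + 183) = (234 + 5*(11 - (1 - 1))/(-4 + 5*(-(1 - 1))))/(474 + 183) = (234 + 5*(11 - 1*0)/(-4 + 5*(-1*0)))/657 = (234 + 5*(11 + 0)/(-4 + 5*0))*(1/657) = (234 + 5*11/(-4 + 0))*(1/657) = (234 + 5*11/(-4))*(1/657) = (234 + 5*(-¼)*11)*(1/657) = (234 - 55/4)*(1/657) = (881/4)*(1/657) = 881/2628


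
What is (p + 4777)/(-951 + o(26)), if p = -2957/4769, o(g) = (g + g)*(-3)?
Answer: -7592852/1759761 ≈ -4.3147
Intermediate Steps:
o(g) = -6*g (o(g) = (2*g)*(-3) = -6*g)
p = -2957/4769 (p = -2957*1/4769 = -2957/4769 ≈ -0.62005)
(p + 4777)/(-951 + o(26)) = (-2957/4769 + 4777)/(-951 - 6*26) = 22778556/(4769*(-951 - 156)) = (22778556/4769)/(-1107) = (22778556/4769)*(-1/1107) = -7592852/1759761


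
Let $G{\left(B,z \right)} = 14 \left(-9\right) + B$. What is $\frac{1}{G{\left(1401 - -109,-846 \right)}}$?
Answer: $\frac{1}{1384} \approx 0.00072254$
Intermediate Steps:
$G{\left(B,z \right)} = -126 + B$
$\frac{1}{G{\left(1401 - -109,-846 \right)}} = \frac{1}{-126 + \left(1401 - -109\right)} = \frac{1}{-126 + \left(1401 + 109\right)} = \frac{1}{-126 + 1510} = \frac{1}{1384}$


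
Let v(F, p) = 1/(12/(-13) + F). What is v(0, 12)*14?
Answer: -91/6 ≈ -15.167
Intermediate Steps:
v(F, p) = 1/(-12/13 + F) (v(F, p) = 1/(12*(-1/13) + F) = 1/(-12/13 + F))
v(0, 12)*14 = (13/(-12 + 13*0))*14 = (13/(-12 + 0))*14 = (13/(-12))*14 = (13*(-1/12))*14 = -13/12*14 = -91/6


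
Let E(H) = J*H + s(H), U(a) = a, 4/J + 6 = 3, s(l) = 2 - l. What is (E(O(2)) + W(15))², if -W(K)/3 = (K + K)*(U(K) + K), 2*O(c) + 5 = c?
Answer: 29041321/4 ≈ 7.2603e+6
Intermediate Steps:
J = -4/3 (J = 4/(-6 + 3) = 4/(-3) = 4*(-⅓) = -4/3 ≈ -1.3333)
O(c) = -5/2 + c/2
E(H) = 2 - 7*H/3 (E(H) = -4*H/3 + (2 - H) = 2 - 7*H/3)
W(K) = -12*K² (W(K) = -3*(K + K)*(K + K) = -3*2*K*2*K = -12*K²)
(E(O(2)) + W(15))² = ((2 - 7*(-5/2 + (½)*2)/3) - 12*15²)² = ((2 - 7*(-5/2 + 1)/3) - 12*225)² = ((2 - 7/3*(-3/2)) - 2700)² = ((2 + 7/2) - 2700)² = (11/2 - 2700)² = (-5389/2)² = 29041321/4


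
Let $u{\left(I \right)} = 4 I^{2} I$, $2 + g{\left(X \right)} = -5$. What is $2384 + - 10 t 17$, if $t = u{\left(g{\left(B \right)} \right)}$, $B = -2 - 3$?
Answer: $235624$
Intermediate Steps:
$B = -5$
$g{\left(X \right)} = -7$ ($g{\left(X \right)} = -2 - 5 = -7$)
$u{\left(I \right)} = 4 I^{3}$
$t = -1372$ ($t = 4 \left(-7\right)^{3} = 4 \left(-343\right) = -1372$)
$2384 + - 10 t 17 = 2384 + \left(-10\right) \left(-1372\right) 17 = 2384 + 13720 \cdot 17 = 2384 + 233240 = 235624$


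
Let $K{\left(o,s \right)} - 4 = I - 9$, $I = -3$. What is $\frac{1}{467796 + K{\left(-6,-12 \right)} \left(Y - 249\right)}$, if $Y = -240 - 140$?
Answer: $\frac{1}{472828} \approx 2.1149 \cdot 10^{-6}$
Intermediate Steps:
$K{\left(o,s \right)} = -8$ ($K{\left(o,s \right)} = 4 - 12 = -8$)
$Y = -380$ ($Y = -240 - 140 = -380$)
$\frac{1}{467796 + K{\left(-6,-12 \right)} \left(Y - 249\right)} = \frac{1}{467796 - 8 \left(-380 - 249\right)} = \frac{1}{467796 - -5032} = \frac{1}{467796 + 5032} = \frac{1}{472828}$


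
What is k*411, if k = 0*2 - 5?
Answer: -2055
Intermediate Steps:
k = -5 (k = 0 - 5 = -5)
k*411 = -5*411 = -2055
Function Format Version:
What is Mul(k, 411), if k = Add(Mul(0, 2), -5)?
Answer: -2055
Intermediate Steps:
k = -5 (k = Add(0, -5) = -5)
Mul(k, 411) = Mul(-5, 411) = -2055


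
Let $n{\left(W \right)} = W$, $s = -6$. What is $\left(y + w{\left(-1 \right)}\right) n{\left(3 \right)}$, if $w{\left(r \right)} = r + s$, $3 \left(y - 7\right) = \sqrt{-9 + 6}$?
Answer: $i \sqrt{3} \approx 1.732 i$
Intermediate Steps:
$y = 7 + \frac{i \sqrt{3}}{3}$ ($y = 7 + \frac{\sqrt{-9 + 6}}{3} = 7 + \frac{\sqrt{-3}}{3} = 7 + \frac{i \sqrt{3}}{3} \approx 7.0 + 0.57735 i$)
$w{\left(r \right)} = -6 + r$ ($w{\left(r \right)} = r - 6 = -6 + r$)
$\left(y + w{\left(-1 \right)}\right) n{\left(3 \right)} = \left(\left(7 + \frac{i \sqrt{3}}{3}\right) - 7\right) 3 = \frac{i \sqrt{3}}{3} \cdot 3 = i \sqrt{3}$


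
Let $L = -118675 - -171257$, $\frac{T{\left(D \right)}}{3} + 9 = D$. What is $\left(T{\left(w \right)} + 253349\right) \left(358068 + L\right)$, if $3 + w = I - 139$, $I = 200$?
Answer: $104098132400$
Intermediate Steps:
$w = 58$ ($w = -3 + \left(200 - 139\right) = -3 + 61 = 58$)
$T{\left(D \right)} = -27 + 3 D$
$L = 52582$ ($L = -118675 + 171257 = 52582$)
$\left(T{\left(w \right)} + 253349\right) \left(358068 + L\right) = \left(\left(-27 + 3 \cdot 58\right) + 253349\right) \left(358068 + 52582\right) = \left(\left(-27 + 174\right) + 253349\right) 410650 = \left(147 + 253349\right) 410650 = 253496 \cdot 410650 = 104098132400$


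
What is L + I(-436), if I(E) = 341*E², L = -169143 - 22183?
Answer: 64631410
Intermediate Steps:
L = -191326
L + I(-436) = -191326 + 341*(-436)² = -191326 + 341*190096 = -191326 + 64822736 = 64631410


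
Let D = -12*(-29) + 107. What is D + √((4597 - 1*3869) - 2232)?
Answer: 455 + 4*I*√94 ≈ 455.0 + 38.781*I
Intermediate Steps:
D = 455 (D = 348 + 107 = 455)
D + √((4597 - 1*3869) - 2232) = 455 + √((4597 - 1*3869) - 2232) = 455 + √((4597 - 3869) - 2232) = 455 + √(728 - 2232) = 455 + √(-1504) = 455 + 4*I*√94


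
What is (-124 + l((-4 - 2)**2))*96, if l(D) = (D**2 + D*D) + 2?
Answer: 237120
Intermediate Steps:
l(D) = 2 + 2*D**2 (l(D) = (D**2 + D**2) + 2 = 2*D**2 + 2 = 2 + 2*D**2)
(-124 + l((-4 - 2)**2))*96 = (-124 + (2 + 2*((-4 - 2)**2)**2))*96 = (-124 + (2 + 2*((-6)**2)**2))*96 = (-124 + (2 + 2*36**2))*96 = (-124 + (2 + 2*1296))*96 = (-124 + (2 + 2592))*96 = (-124 + 2594)*96 = 2470*96 = 237120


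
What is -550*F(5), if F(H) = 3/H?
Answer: -330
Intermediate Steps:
-550*F(5) = -1650/5 = -550*3/5 = -330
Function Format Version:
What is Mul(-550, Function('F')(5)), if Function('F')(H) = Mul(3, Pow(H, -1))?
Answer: -330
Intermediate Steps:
Mul(-550, Function('F')(5)) = Mul(-550, Mul(3, Pow(5, -1))) = Mul(-550, Mul(3, Rational(1, 5))) = Mul(-550, Rational(3, 5)) = -330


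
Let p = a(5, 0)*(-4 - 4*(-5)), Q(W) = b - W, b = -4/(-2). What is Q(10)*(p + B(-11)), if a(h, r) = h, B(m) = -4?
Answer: -608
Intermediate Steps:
b = 2 (b = -4*(-½) = 2)
Q(W) = 2 - W
p = 80 (p = 5*(-4 - 4*(-5)) = 5*(-4 + 20) = 5*16 = 80)
Q(10)*(p + B(-11)) = (2 - 1*10)*(80 - 4) = (2 - 10)*76 = -8*76 = -608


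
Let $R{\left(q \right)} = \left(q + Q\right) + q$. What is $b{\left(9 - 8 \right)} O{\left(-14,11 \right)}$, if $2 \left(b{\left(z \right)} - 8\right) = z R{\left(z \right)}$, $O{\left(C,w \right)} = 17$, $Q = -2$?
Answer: $136$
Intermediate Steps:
$R{\left(q \right)} = -2 + 2 q$ ($R{\left(q \right)} = \left(q - 2\right) + q = \left(-2 + q\right) + q = -2 + 2 q$)
$b{\left(z \right)} = 8 + \frac{z \left(-2 + 2 z\right)}{2}$
$b{\left(9 - 8 \right)} O{\left(-14,11 \right)} = \left(8 + \left(9 - 8\right) \left(-1 + \left(9 - 8\right)\right)\right) 17 = \left(8 + 1 \left(-1 + 1\right)\right) 17 = \left(8 + 1 \cdot 0\right) 17 = \left(8 + 0\right) 17 = 8 \cdot 17 = 136$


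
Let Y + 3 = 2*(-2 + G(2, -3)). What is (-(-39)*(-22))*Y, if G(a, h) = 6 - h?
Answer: -9438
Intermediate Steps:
Y = 11 (Y = -3 + 2*(-2 + (6 - 1*(-3))) = -3 + 2*(-2 + (6 + 3)) = -3 + 2*(-2 + 9) = -3 + 2*7 = -3 + 14 = 11)
(-(-39)*(-22))*Y = -(-39)*(-22)*11 = -39*22*11 = -858*11 = -9438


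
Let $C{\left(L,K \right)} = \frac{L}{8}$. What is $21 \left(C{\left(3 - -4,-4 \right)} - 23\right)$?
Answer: $- \frac{3717}{8} \approx -464.63$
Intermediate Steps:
$C{\left(L,K \right)} = \frac{L}{8}$ ($C{\left(L,K \right)} = L \frac{1}{8} = \frac{L}{8}$)
$21 \left(C{\left(3 - -4,-4 \right)} - 23\right) = 21 \left(\frac{3 - -4}{8} - 23\right) = 21 \left(\frac{3 + 4}{8} - 23\right) = 21 \left(\frac{1}{8} \cdot 7 - 23\right) = 21 \left(\frac{7}{8} - 23\right) = 21 \left(- \frac{177}{8}\right) = - \frac{3717}{8}$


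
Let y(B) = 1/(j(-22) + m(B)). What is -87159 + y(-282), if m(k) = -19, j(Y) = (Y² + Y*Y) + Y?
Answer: -80796392/927 ≈ -87159.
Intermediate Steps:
j(Y) = Y + 2*Y² (j(Y) = (Y² + Y²) + Y = 2*Y² + Y = Y + 2*Y²)
y(B) = 1/927 (y(B) = 1/(-22*(1 + 2*(-22)) - 19) = 1/(-22*(1 - 44) - 19) = 1/(-22*(-43) - 19) = 1/(946 - 19) = 1/927)
-87159 + y(-282) = -87159 + 1/927 = -80796392/927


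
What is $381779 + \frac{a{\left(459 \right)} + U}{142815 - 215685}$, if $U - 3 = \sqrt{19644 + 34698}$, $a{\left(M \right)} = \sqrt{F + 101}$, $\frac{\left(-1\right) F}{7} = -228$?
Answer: $\frac{9273411909}{24290} - \frac{\sqrt{6038}}{24290} - \frac{\sqrt{1697}}{72870} \approx 3.8178 \cdot 10^{5}$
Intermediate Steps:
$F = 1596$ ($F = \left(-7\right) \left(-228\right) = 1596$)
$a{\left(M \right)} = \sqrt{1697}$ ($a{\left(M \right)} = \sqrt{1596 + 101} = \sqrt{1697}$)
$U = 3 + 3 \sqrt{6038}$ ($U = 3 + \sqrt{19644 + 34698} = 3 + \sqrt{54342} = 3 + 3 \sqrt{6038} \approx 236.11$)
$381779 + \frac{a{\left(459 \right)} + U}{142815 - 215685} = 381779 + \frac{\sqrt{1697} + \left(3 + 3 \sqrt{6038}\right)}{142815 - 215685} = 381779 + \frac{3 + \sqrt{1697} + 3 \sqrt{6038}}{-72870} = 381779 + \left(3 + \sqrt{1697} + 3 \sqrt{6038}\right) \left(- \frac{1}{72870}\right) = 381779 - \left(\frac{1}{24290} + \frac{\sqrt{6038}}{24290} + \frac{\sqrt{1697}}{72870}\right) = \frac{9273411909}{24290} - \frac{\sqrt{6038}}{24290} - \frac{\sqrt{1697}}{72870}$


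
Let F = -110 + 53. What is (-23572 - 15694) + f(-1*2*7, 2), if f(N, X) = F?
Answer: -39323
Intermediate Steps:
F = -57
f(N, X) = -57
(-23572 - 15694) + f(-1*2*7, 2) = (-23572 - 15694) - 57 = -39266 - 57 = -39323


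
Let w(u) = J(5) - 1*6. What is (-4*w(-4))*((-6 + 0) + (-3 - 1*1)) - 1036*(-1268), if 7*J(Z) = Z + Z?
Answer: 9194256/7 ≈ 1.3135e+6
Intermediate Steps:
J(Z) = 2*Z/7 (J(Z) = (Z + Z)/7 = (2*Z)/7 = 2*Z/7)
w(u) = -32/7 (w(u) = (2/7)*5 - 1*6 = 10/7 - 6 = -32/7)
(-4*w(-4))*((-6 + 0) + (-3 - 1*1)) - 1036*(-1268) = (-4*(-32/7))*((-6 + 0) + (-3 - 1*1)) - 1036*(-1268) = 128*(-6 + (-3 - 1))/7 + 1313648 = 128*(-6 - 4)/7 + 1313648 = (128/7)*(-10) + 1313648 = -1280/7 + 1313648 = 9194256/7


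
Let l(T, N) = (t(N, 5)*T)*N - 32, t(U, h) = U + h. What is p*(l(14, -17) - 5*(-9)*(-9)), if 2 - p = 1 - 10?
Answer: 26609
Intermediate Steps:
l(T, N) = -32 + N*T*(5 + N) (l(T, N) = ((N + 5)*T)*N - 32 = ((5 + N)*T)*N - 32 = (T*(5 + N))*N - 32 = N*T*(5 + N) - 32 = -32 + N*T*(5 + N))
p = 11 (p = 2 - (1 - 10) = 2 - 1*(-9) = 2 + 9 = 11)
p*(l(14, -17) - 5*(-9)*(-9)) = 11*((-32 - 17*14*(5 - 17)) - 5*(-9)*(-9)) = 11*((-32 - 17*14*(-12)) + 45*(-9)) = 11*((-32 + 2856) - 405) = 11*(2824 - 405) = 11*2419 = 26609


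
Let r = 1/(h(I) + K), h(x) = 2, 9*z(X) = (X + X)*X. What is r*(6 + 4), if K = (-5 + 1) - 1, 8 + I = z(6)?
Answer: -10/3 ≈ -3.3333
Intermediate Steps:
z(X) = 2*X²/9 (z(X) = ((X + X)*X)/9 = ((2*X)*X)/9 = (2*X²)/9 = 2*X²/9)
I = 0 (I = -8 + (2/9)*6² = -8 + (2/9)*36 = -8 + 8 = 0)
K = -5 (K = -4 - 1 = -5)
r = -⅓ (r = 1/(2 - 5) = 1/(-3) = -⅓ ≈ -0.33333)
r*(6 + 4) = -(6 + 4)/3 = -⅓*10 = -10/3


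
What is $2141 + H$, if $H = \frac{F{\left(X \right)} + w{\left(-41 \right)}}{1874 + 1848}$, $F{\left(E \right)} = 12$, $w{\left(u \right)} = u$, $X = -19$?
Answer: $\frac{7968773}{3722} \approx 2141.0$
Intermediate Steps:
$H = - \frac{29}{3722}$ ($H = \frac{12 - 41}{1874 + 1848} = - \frac{29}{3722} \approx -0.0077915$)
$2141 + H = 2141 - \frac{29}{3722} = \frac{7968773}{3722}$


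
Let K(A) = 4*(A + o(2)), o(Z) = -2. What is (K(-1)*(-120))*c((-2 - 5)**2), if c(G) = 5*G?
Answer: 352800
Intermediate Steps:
K(A) = -8 + 4*A (K(A) = 4*(A - 2) = 4*(-2 + A) = -8 + 4*A)
(K(-1)*(-120))*c((-2 - 5)**2) = ((-8 + 4*(-1))*(-120))*(5*(-2 - 5)**2) = ((-8 - 4)*(-120))*(5*(-7)**2) = (-12*(-120))*(5*49) = 1440*245 = 352800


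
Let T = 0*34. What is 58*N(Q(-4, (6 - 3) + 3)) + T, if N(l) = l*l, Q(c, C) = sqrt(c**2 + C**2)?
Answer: 3016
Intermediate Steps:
T = 0
Q(c, C) = sqrt(C**2 + c**2)
N(l) = l**2
58*N(Q(-4, (6 - 3) + 3)) + T = 58*(sqrt(((6 - 3) + 3)**2 + (-4)**2))**2 + 0 = 58*(sqrt((3 + 3)**2 + 16))**2 + 0 = 58*(sqrt(6**2 + 16))**2 + 0 = 58*(sqrt(36 + 16))**2 + 0 = 58*(sqrt(52))**2 + 0 = 58*(2*sqrt(13))**2 + 0 = 58*52 + 0 = 3016 + 0 = 3016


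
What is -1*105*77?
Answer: -8085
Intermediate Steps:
-1*105*77 = -105*77 = -8085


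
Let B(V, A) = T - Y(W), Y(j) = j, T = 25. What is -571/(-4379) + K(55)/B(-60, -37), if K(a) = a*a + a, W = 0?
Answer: 2700319/21895 ≈ 123.33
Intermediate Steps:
B(V, A) = 25 (B(V, A) = 25 - 1*0 = 25 + 0 = 25)
K(a) = a + a² (K(a) = a² + a = a + a²)
-571/(-4379) + K(55)/B(-60, -37) = -571/(-4379) + (55*(1 + 55))/25 = -571*(-1/4379) + (55*56)*(1/25) = 571/4379 + 3080*(1/25) = 571/4379 + 616/5 = 2700319/21895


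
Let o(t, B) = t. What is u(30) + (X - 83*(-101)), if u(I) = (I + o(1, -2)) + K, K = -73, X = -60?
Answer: 8281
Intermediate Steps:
u(I) = -72 + I (u(I) = (I + 1) - 73 = (1 + I) - 73 = -72 + I)
u(30) + (X - 83*(-101)) = (-72 + 30) + (-60 - 83*(-101)) = -42 + (-60 + 8383) = -42 + 8323 = 8281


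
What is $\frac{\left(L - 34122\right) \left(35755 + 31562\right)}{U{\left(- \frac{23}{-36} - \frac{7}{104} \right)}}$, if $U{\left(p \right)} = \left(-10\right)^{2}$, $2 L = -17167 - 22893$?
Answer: $- \frac{911337546}{25} \approx -3.6454 \cdot 10^{7}$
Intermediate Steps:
$L = -20030$ ($L = \frac{-17167 - 22893}{2} = \frac{1}{2} \left(-40060\right) = -20030$)
$U{\left(p \right)} = 100$
$\frac{\left(L - 34122\right) \left(35755 + 31562\right)}{U{\left(- \frac{23}{-36} - \frac{7}{104} \right)}} = \frac{\left(-20030 - 34122\right) \left(35755 + 31562\right)}{100} = \left(-54152\right) 67317 \cdot \frac{1}{100} = \left(-3645350184\right) \frac{1}{100} = - \frac{911337546}{25}$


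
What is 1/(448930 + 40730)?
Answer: 1/489660 ≈ 2.0422e-6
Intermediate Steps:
1/(448930 + 40730) = 1/489660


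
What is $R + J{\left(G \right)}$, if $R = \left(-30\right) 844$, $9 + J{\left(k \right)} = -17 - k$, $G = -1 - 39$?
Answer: $-25306$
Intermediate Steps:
$G = -40$ ($G = -1 - 39 = -40$)
$J{\left(k \right)} = -26 - k$ ($J{\left(k \right)} = -9 - \left(17 + k\right) = -26 - k$)
$R = -25320$
$R + J{\left(G \right)} = -25320 - -14 = -25320 + \left(-26 + 40\right) = -25320 + 14 = -25306$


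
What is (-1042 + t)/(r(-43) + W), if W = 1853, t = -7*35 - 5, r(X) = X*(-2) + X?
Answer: -323/474 ≈ -0.68143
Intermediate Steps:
r(X) = -X (r(X) = -2*X + X = -X)
t = -250 (t = -245 - 5 = -250)
(-1042 + t)/(r(-43) + W) = (-1042 - 250)/(-1*(-43) + 1853) = -1292/(43 + 1853) = -1292/1896 = -1292*1/1896 = -323/474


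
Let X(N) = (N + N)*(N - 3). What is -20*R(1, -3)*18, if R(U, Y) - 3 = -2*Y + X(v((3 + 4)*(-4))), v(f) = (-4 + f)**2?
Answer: -752766120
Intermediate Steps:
X(N) = 2*N*(-3 + N) (X(N) = (2*N)*(-3 + N) = 2*N*(-3 + N))
R(U, Y) = 2091011 - 2*Y (R(U, Y) = 3 + (-2*Y + 2*(-4 + (3 + 4)*(-4))**2*(-3 + (-4 + (3 + 4)*(-4))**2)) = 3 + (-2*Y + 2*(-4 + 7*(-4))**2*(-3 + (-4 + 7*(-4))**2)) = 3 + (-2*Y + 2*(-4 - 28)**2*(-3 + (-4 - 28)**2)) = 3 + (-2*Y + 2*(-32)**2*(-3 + (-32)**2)) = 3 + (-2*Y + 2*1024*(-3 + 1024)) = 3 + (-2*Y + 2*1024*1021) = 3 + (-2*Y + 2091008) = 3 + (2091008 - 2*Y) = 2091011 - 2*Y)
-20*R(1, -3)*18 = -20*(2091011 - 2*(-3))*18 = -20*(2091011 + 6)*18 = -20*2091017*18 = -41820340*18 = -752766120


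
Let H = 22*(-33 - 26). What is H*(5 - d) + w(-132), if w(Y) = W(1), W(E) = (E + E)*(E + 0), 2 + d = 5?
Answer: -2594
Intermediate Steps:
H = -1298 (H = 22*(-59) = -1298)
d = 3 (d = -2 + 5 = 3)
W(E) = 2*E² (W(E) = (2*E)*E = 2*E²)
w(Y) = 2 (w(Y) = 2*1² = 2*1 = 2)
H*(5 - d) + w(-132) = -1298*(5 - 1*3) + 2 = -1298*(5 - 3) + 2 = -1298*2 + 2 = -2596 + 2 = -2594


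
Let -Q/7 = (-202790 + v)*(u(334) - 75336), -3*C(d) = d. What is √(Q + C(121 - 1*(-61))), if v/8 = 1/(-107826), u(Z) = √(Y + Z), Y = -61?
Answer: √(-310838017830454002210 + 4126022322052134*√273)/53913 ≈ 3.2698e+5*I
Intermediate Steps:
C(d) = -d/3
u(Z) = √(-61 + Z)
v = -4/53913 (v = 8/(-107826) = 8*(-1/107826) = -4/53913 ≈ -7.4194e-5)
Q = -1921849508492816/17971 + 76531120918*√273/53913 (Q = -7*(-202790 - 4/53913)*(√(-61 + 334) - 75336) = -(-76531120918)*(√273 - 75336)/53913 = -(-76531120918)*(-75336 + √273)/53913 = -7*(274549929784688/17971 - 10933017274*√273/53913) = -1921849508492816/17971 + 76531120918*√273/53913 ≈ -1.0692e+11)
√(Q + C(121 - 1*(-61))) = √((-1921849508492816/17971 + 76531120918*√273/53913) - (121 - 1*(-61))/3) = √((-1921849508492816/17971 + 76531120918*√273/53913) - (121 + 61)/3) = √((-1921849508492816/17971 + 76531120918*√273/53913) - ⅓*182) = √((-1921849508492816/17971 + 76531120918*√273/53913) - 182/3) = √(-5765548528749170/53913 + 76531120918*√273/53913)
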